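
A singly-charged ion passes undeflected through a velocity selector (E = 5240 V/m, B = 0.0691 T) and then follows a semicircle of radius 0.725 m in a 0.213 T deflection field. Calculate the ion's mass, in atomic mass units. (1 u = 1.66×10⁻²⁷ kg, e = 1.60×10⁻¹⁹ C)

v = E/B₁ = 7.58×10^4 m/s.
From r = mv/(qB₂), m = qB₂r/v = (1×1.60×10^-19)(0.213)(0.725) / (7.58×10^4) = 3.26×10^-25 kg.
In atomic mass units: m = 3.26×10^-25 / 1.66×10^-27 = 196 u.

m ≈ 196 u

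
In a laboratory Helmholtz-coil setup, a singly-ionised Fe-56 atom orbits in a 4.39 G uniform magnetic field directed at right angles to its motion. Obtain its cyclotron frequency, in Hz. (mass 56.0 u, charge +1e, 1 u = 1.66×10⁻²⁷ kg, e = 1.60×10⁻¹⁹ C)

f = qB/(2πm) = (1×1.60×10^-19)(4.39×10^-4) / [2π(9.30×10^-26)] = 120 Hz.

f ≈ 120 Hz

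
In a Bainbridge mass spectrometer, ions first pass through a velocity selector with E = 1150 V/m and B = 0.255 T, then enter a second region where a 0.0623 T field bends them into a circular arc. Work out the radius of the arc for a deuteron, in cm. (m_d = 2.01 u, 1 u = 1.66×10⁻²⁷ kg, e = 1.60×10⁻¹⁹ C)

r ≈ 0.151 cm

The selector passes v = E/B = 1150/0.255 = 4510 m/s.
In the deflection region, r = mv/(qB₂) = (3.34×10^-27)(4510) / [(1×1.60×10^-19)(0.0623)] = 1.51×10^-3 m.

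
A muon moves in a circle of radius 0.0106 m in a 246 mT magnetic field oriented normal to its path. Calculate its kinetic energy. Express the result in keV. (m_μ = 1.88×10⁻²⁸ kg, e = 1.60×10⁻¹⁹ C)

v = qBr/m = (1×1.60×10^-19)(0.246)(0.0106) / (1.88×10^-28) = 2.22×10^6 m/s.
K = ½mv² = 0.5·(1.88×10^-28)·(2.22×10^6)² = 4.63×10^-16 J = 2.89 keV.

K ≈ 2.89 keV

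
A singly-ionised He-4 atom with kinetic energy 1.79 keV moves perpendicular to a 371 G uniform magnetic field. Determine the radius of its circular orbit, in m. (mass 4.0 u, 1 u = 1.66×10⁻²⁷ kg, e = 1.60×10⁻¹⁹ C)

r ≈ 0.329 m

Convert the energy: K = 1.79 keV = 2.86×10^-16 J.
v = √(2K/m) = √(2·2.86×10^-16/6.64×10^-27) = 2.94×10^5 m/s.
r = mv/(qB) = (6.64×10^-27)(2.94×10^5) / [(1×1.60×10^-19)(0.0371)] = 0.329 m.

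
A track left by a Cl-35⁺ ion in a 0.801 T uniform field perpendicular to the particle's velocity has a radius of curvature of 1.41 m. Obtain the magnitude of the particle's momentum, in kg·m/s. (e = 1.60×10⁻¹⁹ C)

p ≈ 1.81×10^-19 kg·m/s

Since qvB = mv²/r, the momentum p = mv = qBr.
p = (1×1.60×10^-19)(0.801)(1.41) = 1.81×10^-19 kg·m/s.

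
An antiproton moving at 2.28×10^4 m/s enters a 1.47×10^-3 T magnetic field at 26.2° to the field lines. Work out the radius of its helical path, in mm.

r ≈ 71.5 mm

Only the perpendicular component v⊥ = v sin26.2° = 1.01×10^4 m/s is bent by the field.
r = m v⊥ /(qB) = (1.67×10^-27)(1.01×10^4) / [(1×1.60×10^-19)(1.47×10^-3)] = 0.0715 m.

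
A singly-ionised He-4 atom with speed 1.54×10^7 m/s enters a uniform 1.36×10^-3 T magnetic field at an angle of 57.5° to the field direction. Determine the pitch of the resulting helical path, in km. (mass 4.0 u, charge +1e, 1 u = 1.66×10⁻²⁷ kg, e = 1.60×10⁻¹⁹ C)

pitch ≈ 1.59 km

The velocity component along B is v∥ = v cos57.5° = 8.27×10^6 m/s.
The cyclotron period T = 2πm/(qB) = 1.92×10^-4 s is set by m, q, B alone.
Pitch = v∥·T = (8.27×10^6)(1.92×10^-4) = 1590 m.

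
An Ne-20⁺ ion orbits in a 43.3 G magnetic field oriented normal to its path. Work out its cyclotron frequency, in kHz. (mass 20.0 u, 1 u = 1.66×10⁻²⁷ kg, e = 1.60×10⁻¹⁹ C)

f = qB/(2πm) = (1×1.60×10^-19)(4.33×10^-3) / [2π(3.32×10^-26)] = 3320 Hz.

f ≈ 3.32 kHz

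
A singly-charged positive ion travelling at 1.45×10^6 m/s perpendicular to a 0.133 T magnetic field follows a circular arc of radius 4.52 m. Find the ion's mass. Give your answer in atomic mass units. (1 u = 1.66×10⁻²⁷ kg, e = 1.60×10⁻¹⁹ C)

qvB = mv²/r ⇒ m = qBr/v.
m = (1×1.60×10^-19)(0.133)(4.52) / (1.45×10^6) = 6.63×10^-26 kg = 40.0 u.

m ≈ 40.0 u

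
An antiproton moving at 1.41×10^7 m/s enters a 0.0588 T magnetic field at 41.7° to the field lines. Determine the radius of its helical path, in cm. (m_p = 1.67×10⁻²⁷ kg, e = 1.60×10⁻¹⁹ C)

Only the perpendicular component v⊥ = v sin41.7° = 9.38×10^6 m/s is bent by the field.
r = m v⊥ /(qB) = (1.67×10^-27)(9.38×10^6) / [(1×1.60×10^-19)(0.0588)] = 1.66 m.

r ≈ 166 cm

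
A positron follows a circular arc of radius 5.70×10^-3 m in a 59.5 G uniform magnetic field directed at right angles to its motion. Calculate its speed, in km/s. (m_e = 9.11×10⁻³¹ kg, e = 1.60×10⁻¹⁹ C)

v ≈ 5960 km/s

From qvB = mv²/r, v = qBr/m.
v = (1×1.60×10^-19)(5.95×10^-3)(5.70×10^-3) / (9.11×10^-31) = 5.96×10^6 m/s.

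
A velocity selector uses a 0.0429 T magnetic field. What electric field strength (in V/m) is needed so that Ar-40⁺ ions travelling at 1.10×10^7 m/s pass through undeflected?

qE = qvB ⇒ E = vB = (1.10×10^7)(0.0429) = 4.72×10^5 V/m.

E ≈ 4.72×10^5 V/m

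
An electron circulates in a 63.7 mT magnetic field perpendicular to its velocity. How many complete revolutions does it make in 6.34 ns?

T = 2πm/(qB) = 2π(9.11×10^-31) / [(1×1.60×10^-19)(0.0637)] = 5.6162×10^-10 s.
N = t/T = 6.34×10^-9 / 5.6162×10^-10 ≈ 11.29, so 11 complete revolutions.

N = 11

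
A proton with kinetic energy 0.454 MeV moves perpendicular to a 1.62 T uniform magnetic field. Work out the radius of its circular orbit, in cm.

Convert the energy: K = 0.454 MeV = 7.26×10^-14 J.
v = √(2K/m) = √(2·7.26×10^-14/1.67×10^-27) = 9.33×10^6 m/s.
r = mv/(qB) = (1.67×10^-27)(9.33×10^6) / [(1×1.60×10^-19)(1.62)] = 0.0601 m.

r ≈ 6.01 cm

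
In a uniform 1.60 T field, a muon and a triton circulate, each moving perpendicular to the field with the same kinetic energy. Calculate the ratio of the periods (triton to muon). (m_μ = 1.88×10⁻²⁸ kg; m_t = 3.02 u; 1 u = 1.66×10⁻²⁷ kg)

ratio ≈ 26.7

T = 2πm/(qB) is independent of speed, so T₂/T₁ = (m₂/q₂)/(m₁/q₁).
T_{triton}/T_{muon} = (5.01×10^-27/1e) / (1.88×10^-28/1e) = 26.7.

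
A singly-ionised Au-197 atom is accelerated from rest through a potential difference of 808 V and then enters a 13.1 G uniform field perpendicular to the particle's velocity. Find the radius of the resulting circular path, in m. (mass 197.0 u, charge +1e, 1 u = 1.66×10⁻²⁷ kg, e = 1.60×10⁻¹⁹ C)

r ≈ 43.9 m

The kinetic energy gained is K = qV = (1×1.60×10^-19)(808) = 1.29×10^-16 J.
v = √(2K/m) = 2.81×10^4 m/s.
r = mv/(qB) = (3.27×10^-25)(2.81×10^4) / [(1×1.60×10^-19)(1.31×10^-3)] = 43.9 m.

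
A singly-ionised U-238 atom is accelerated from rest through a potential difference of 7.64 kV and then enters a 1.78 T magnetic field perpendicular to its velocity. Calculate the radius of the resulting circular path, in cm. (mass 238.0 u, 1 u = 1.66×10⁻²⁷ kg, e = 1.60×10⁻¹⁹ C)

The kinetic energy gained is K = qV = (1×1.60×10^-19)(7640) = 1.22×10^-15 J.
v = √(2K/m) = 7.87×10^4 m/s.
r = mv/(qB) = (3.95×10^-25)(7.87×10^4) / [(1×1.60×10^-19)(1.78)] = 0.109 m.

r ≈ 10.9 cm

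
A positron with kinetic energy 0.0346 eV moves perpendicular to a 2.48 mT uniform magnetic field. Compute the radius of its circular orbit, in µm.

r ≈ 253 µm

Convert the energy: K = 0.0346 eV = 5.54×10^-21 J.
v = √(2K/m) = √(2·5.54×10^-21/9.11×10^-31) = 1.10×10^5 m/s.
r = mv/(qB) = (9.11×10^-31)(1.10×10^5) / [(1×1.60×10^-19)(2.48×10^-3)] = 2.53×10^-4 m.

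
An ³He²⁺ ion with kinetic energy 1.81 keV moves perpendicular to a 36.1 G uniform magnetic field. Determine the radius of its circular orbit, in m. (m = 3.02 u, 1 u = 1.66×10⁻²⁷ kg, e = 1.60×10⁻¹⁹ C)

Convert the energy: K = 1.81 keV = 2.90×10^-16 J.
v = √(2K/m) = √(2·2.90×10^-16/5.01×10^-27) = 3.40×10^5 m/s.
r = mv/(qB) = (5.01×10^-27)(3.40×10^5) / [(2×1.60×10^-19)(3.61×10^-3)] = 1.48 m.

r ≈ 1.48 m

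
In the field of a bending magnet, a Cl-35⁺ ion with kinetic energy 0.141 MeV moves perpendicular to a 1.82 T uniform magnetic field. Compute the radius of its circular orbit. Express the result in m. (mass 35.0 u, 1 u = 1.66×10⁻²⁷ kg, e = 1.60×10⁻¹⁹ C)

Convert the energy: K = 0.141 MeV = 2.26×10^-14 J.
v = √(2K/m) = √(2·2.26×10^-14/5.81×10^-26) = 8.81×10^5 m/s.
r = mv/(qB) = (5.81×10^-26)(8.81×10^5) / [(1×1.60×10^-19)(1.82)] = 0.176 m.

r ≈ 0.176 m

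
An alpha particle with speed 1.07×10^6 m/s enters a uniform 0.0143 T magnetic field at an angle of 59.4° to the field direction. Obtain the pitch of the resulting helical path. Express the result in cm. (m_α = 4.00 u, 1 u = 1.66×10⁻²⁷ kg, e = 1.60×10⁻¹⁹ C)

The velocity component along B is v∥ = v cos59.4° = 5.45×10^5 m/s.
The cyclotron period T = 2πm/(qB) = 9.12×10^-6 s is set by m, q, B alone.
Pitch = v∥·T = (5.45×10^5)(9.12×10^-6) = 4.97 m.

pitch ≈ 497 cm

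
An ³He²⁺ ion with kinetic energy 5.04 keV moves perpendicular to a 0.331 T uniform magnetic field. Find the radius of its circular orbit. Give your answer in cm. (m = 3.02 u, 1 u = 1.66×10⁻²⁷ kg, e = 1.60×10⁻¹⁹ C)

r ≈ 2.68 cm

Convert the energy: K = 5.04 keV = 8.06×10^-16 J.
v = √(2K/m) = √(2·8.06×10^-16/5.01×10^-27) = 5.67×10^5 m/s.
r = mv/(qB) = (5.01×10^-27)(5.67×10^5) / [(2×1.60×10^-19)(0.331)] = 0.0268 m.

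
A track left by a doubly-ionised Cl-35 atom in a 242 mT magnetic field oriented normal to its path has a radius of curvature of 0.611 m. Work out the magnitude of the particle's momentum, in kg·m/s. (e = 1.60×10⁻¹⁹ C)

p ≈ 4.73×10^-20 kg·m/s

Since qvB = mv²/r, the momentum p = mv = qBr.
p = (2×1.60×10^-19)(0.242)(0.611) = 4.73×10^-20 kg·m/s.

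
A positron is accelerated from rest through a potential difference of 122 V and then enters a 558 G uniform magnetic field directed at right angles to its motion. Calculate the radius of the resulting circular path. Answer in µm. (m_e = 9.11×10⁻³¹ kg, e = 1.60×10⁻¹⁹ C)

r ≈ 668 µm

The kinetic energy gained is K = qV = (1×1.60×10^-19)(122) = 1.95×10^-17 J.
v = √(2K/m) = 6.55×10^6 m/s.
r = mv/(qB) = (9.11×10^-31)(6.55×10^6) / [(1×1.60×10^-19)(0.0558)] = 6.68×10^-4 m.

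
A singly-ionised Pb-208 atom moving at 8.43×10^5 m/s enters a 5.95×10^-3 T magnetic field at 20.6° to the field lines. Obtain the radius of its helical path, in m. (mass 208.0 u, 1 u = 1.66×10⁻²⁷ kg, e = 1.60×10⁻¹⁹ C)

r ≈ 108 m

Only the perpendicular component v⊥ = v sin20.6° = 2.97×10^5 m/s is bent by the field.
r = m v⊥ /(qB) = (3.45×10^-25)(2.97×10^5) / [(1×1.60×10^-19)(5.95×10^-3)] = 108 m.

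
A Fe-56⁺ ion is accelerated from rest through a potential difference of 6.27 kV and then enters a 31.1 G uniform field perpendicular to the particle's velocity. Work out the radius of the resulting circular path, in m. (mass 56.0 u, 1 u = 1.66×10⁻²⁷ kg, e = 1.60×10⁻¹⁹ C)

r ≈ 27.4 m

The kinetic energy gained is K = qV = (1×1.60×10^-19)(6270) = 1.00×10^-15 J.
v = √(2K/m) = 1.47×10^5 m/s.
r = mv/(qB) = (9.30×10^-26)(1.47×10^5) / [(1×1.60×10^-19)(3.11×10^-3)] = 27.4 m.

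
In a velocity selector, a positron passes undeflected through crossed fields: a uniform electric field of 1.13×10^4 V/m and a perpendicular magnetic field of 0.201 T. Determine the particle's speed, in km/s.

For zero net force, qE = qvB, so v = E/B.
v = (1.13×10^4) / (0.201) = 5.62×10^4 m/s.

v ≈ 56.2 km/s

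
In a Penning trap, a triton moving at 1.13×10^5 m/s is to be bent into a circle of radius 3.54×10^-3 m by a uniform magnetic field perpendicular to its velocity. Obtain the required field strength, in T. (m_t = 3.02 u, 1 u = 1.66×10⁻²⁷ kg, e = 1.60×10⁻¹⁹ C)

B ≈ 1.00 T

qvB = mv²/r gives B = mv/(qr).
B = (5.01×10^-27)(1.13×10^5) / [(1×1.60×10^-19)(3.54×10^-3)] = 1.00 T.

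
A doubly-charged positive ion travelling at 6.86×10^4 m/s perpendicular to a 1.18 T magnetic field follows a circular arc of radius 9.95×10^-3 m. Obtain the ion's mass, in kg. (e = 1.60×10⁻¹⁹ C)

m ≈ 5.48×10^-26 kg

qvB = mv²/r ⇒ m = qBr/v.
m = (2×1.60×10^-19)(1.18)(9.95×10^-3) / (6.86×10^4) = 5.48×10^-26 kg.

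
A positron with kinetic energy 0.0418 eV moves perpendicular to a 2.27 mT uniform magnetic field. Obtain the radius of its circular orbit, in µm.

r ≈ 304 µm

Convert the energy: K = 0.0418 eV = 6.69×10^-21 J.
v = √(2K/m) = √(2·6.69×10^-21/9.11×10^-31) = 1.21×10^5 m/s.
r = mv/(qB) = (9.11×10^-31)(1.21×10^5) / [(1×1.60×10^-19)(2.27×10^-3)] = 3.04×10^-4 m.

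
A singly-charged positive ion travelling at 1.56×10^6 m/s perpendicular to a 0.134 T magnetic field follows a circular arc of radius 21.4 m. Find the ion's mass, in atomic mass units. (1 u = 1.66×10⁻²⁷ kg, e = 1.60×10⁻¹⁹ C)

qvB = mv²/r ⇒ m = qBr/v.
m = (1×1.60×10^-19)(0.134)(21.4) / (1.56×10^6) = 2.94×10^-25 kg = 177 u.

m ≈ 177 u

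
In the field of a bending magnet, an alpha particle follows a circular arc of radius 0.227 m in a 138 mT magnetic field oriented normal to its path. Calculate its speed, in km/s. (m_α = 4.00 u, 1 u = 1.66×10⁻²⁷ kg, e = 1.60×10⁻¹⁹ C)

v ≈ 1510 km/s

From qvB = mv²/r, v = qBr/m.
v = (2×1.60×10^-19)(0.138)(0.227) / (6.64×10^-27) = 1.51×10^6 m/s.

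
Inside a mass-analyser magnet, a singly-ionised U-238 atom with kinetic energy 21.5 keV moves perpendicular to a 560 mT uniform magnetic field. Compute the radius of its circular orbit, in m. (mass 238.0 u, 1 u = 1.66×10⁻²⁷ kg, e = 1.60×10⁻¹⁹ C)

Convert the energy: K = 21.5 keV = 3.44×10^-15 J.
v = √(2K/m) = √(2·3.44×10^-15/3.95×10^-25) = 1.32×10^5 m/s.
r = mv/(qB) = (3.95×10^-25)(1.32×10^5) / [(1×1.60×10^-19)(0.560)] = 0.582 m.

r ≈ 0.582 m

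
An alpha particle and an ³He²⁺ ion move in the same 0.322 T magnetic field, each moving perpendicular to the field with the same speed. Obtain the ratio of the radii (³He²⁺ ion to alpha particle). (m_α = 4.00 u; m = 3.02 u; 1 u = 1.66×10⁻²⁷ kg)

r = mv/(qB) ⇒ at equal v, r ∝ m/q.
r_{³He²⁺ ion}/r_{alpha particle} = 0.755.

ratio ≈ 0.755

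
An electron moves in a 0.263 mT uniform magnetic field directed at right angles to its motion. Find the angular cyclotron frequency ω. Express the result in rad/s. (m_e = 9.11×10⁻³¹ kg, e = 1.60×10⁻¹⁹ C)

ω = qB/m = (1×1.60×10^-19)(2.63×10^-4) / (9.11×10^-31) = 4.62×10^7 rad/s.

ω ≈ 4.62×10^7 rad/s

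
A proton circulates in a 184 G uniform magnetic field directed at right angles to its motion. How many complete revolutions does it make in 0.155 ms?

N = 43

T = 2πm/(qB) = 2π(1.67×10^-27) / [(1×1.60×10^-19)(0.0184)] = 3.5642×10^-6 s.
N = t/T = 1.55×10^-4 / 3.5642×10^-6 ≈ 43.49, so 43 complete revolutions.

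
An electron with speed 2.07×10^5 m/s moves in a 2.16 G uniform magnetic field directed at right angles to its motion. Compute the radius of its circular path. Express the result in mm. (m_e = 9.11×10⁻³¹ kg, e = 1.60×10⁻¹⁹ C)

The magnetic force provides the centripetal force: qvB = mv²/r, so r = mv/(qB).
r = (9.11×10^-31 kg)(2.07×10^5 m/s) / [(1×1.60×10^-19 C)(2.16×10^-4 T)] = 5.46×10^-3 m.

r ≈ 5.46 mm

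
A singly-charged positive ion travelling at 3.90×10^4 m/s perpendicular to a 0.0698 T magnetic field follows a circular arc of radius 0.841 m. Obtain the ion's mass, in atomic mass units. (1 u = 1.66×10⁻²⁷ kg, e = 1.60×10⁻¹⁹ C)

qvB = mv²/r ⇒ m = qBr/v.
m = (1×1.60×10^-19)(0.0698)(0.841) / (3.90×10^4) = 2.41×10^-25 kg = 145 u.

m ≈ 145 u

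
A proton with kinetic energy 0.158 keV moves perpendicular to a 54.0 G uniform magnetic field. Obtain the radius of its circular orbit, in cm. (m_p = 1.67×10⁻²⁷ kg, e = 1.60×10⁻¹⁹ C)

Convert the energy: K = 0.158 keV = 2.53×10^-17 J.
v = √(2K/m) = √(2·2.53×10^-17/1.67×10^-27) = 1.74×10^5 m/s.
r = mv/(qB) = (1.67×10^-27)(1.74×10^5) / [(1×1.60×10^-19)(5.40×10^-3)] = 0.336 m.

r ≈ 33.6 cm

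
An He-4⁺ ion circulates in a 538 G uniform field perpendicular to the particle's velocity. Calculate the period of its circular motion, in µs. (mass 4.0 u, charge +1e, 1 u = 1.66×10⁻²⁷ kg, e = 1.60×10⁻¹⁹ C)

T ≈ 4.85 µs

The cyclotron period is independent of speed: T = 2πm/(qB).
T = 2π(6.64×10^-27) / [(1×1.60×10^-19)(0.0538)] = 4.85×10^-6 s.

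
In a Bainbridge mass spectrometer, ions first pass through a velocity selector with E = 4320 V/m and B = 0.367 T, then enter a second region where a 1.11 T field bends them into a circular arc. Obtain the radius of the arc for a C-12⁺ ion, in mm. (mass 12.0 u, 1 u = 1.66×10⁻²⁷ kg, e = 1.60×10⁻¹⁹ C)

r ≈ 1.32 mm

The selector passes v = E/B = 4320/0.367 = 1.18×10^4 m/s.
In the deflection region, r = mv/(qB₂) = (1.99×10^-26)(1.18×10^4) / [(1×1.60×10^-19)(1.11)] = 1.32×10^-3 m.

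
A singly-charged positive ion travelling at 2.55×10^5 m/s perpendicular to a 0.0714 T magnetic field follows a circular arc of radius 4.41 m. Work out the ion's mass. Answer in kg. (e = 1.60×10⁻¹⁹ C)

qvB = mv²/r ⇒ m = qBr/v.
m = (1×1.60×10^-19)(0.0714)(4.41) / (2.55×10^5) = 1.98×10^-25 kg.

m ≈ 1.98×10^-25 kg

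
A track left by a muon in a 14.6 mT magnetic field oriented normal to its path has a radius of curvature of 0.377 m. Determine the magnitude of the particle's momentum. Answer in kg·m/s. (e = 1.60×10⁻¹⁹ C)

Since qvB = mv²/r, the momentum p = mv = qBr.
p = (1×1.60×10^-19)(0.0146)(0.377) = 8.81×10^-22 kg·m/s.

p ≈ 8.81×10^-22 kg·m/s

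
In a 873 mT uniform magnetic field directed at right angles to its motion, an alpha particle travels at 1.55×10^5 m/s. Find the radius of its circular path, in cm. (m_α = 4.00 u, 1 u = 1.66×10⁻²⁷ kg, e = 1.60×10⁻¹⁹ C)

The magnetic force provides the centripetal force: qvB = mv²/r, so r = mv/(qB).
r = (6.64×10^-27 kg)(1.55×10^5 m/s) / [(2×1.60×10^-19 C)(0.873 T)] = 3.68×10^-3 m.

r ≈ 0.368 cm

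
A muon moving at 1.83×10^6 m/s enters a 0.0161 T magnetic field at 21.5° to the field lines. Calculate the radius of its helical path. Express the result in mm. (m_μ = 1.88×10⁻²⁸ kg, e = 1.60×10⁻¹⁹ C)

r ≈ 48.9 mm

Only the perpendicular component v⊥ = v sin21.5° = 6.71×10^5 m/s is bent by the field.
r = m v⊥ /(qB) = (1.88×10^-28)(6.71×10^5) / [(1×1.60×10^-19)(0.0161)] = 0.0489 m.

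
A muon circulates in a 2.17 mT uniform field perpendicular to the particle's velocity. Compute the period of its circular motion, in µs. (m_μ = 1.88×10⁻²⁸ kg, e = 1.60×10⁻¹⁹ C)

T ≈ 3.40 µs

The cyclotron period is independent of speed: T = 2πm/(qB).
T = 2π(1.88×10^-28) / [(1×1.60×10^-19)(2.17×10^-3)] = 3.40×10^-6 s.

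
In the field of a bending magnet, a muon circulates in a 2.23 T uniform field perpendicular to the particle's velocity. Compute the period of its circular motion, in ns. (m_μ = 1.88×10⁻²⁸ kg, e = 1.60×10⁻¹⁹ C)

T ≈ 3.31 ns

The cyclotron period is independent of speed: T = 2πm/(qB).
T = 2π(1.88×10^-28) / [(1×1.60×10^-19)(2.23)] = 3.31×10^-9 s.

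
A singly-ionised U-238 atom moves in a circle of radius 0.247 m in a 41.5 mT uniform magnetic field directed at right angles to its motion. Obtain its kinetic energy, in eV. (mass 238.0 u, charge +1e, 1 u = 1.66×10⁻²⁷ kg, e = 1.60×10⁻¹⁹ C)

v = qBr/m = (1×1.60×10^-19)(0.0415)(0.247) / (3.95×10^-25) = 4150 m/s.
K = ½mv² = 0.5·(3.95×10^-25)·(4150)² = 3.40×10^-18 J = 21.3 eV.

K ≈ 21.3 eV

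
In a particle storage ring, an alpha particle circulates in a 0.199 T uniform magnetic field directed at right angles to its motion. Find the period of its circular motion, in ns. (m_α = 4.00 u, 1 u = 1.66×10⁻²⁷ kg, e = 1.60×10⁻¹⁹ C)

T ≈ 655 ns

The cyclotron period is independent of speed: T = 2πm/(qB).
T = 2π(6.64×10^-27) / [(2×1.60×10^-19)(0.199)] = 6.55×10^-7 s.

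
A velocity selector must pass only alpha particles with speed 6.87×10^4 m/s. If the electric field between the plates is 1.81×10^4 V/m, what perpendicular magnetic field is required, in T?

qE = qvB ⇒ B = E/v = (1.81×10^4) / (6.87×10^4) = 0.263 T.

B ≈ 0.263 T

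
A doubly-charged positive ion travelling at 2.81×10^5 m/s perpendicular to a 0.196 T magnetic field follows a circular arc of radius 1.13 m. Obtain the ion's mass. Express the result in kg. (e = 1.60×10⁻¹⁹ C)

m ≈ 2.52×10^-25 kg

qvB = mv²/r ⇒ m = qBr/v.
m = (2×1.60×10^-19)(0.196)(1.13) / (2.81×10^5) = 2.52×10^-25 kg.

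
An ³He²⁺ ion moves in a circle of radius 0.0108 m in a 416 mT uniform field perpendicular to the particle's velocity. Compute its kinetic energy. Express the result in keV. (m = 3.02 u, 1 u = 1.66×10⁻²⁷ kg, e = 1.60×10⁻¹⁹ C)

K ≈ 1.29 keV

v = qBr/m = (2×1.60×10^-19)(0.416)(0.0108) / (5.01×10^-27) = 2.87×10^5 m/s.
K = ½mv² = 0.5·(5.01×10^-27)·(2.87×10^5)² = 2.06×10^-16 J = 1.29 keV.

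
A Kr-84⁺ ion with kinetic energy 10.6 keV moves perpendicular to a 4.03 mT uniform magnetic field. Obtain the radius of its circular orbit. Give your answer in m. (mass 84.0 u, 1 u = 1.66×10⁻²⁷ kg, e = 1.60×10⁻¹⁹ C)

Convert the energy: K = 10.6 keV = 1.70×10^-15 J.
v = √(2K/m) = √(2·1.70×10^-15/1.39×10^-25) = 1.56×10^5 m/s.
r = mv/(qB) = (1.39×10^-25)(1.56×10^5) / [(1×1.60×10^-19)(4.03×10^-3)] = 33.7 m.

r ≈ 33.7 m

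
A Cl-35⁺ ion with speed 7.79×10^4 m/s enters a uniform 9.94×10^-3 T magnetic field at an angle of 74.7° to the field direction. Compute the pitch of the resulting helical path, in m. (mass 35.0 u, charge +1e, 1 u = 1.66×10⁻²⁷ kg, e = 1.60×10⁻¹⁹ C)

The velocity component along B is v∥ = v cos74.7° = 2.06×10^4 m/s.
The cyclotron period T = 2πm/(qB) = 2.30×10^-4 s is set by m, q, B alone.
Pitch = v∥·T = (2.06×10^4)(2.30×10^-4) = 4.72 m.

pitch ≈ 4.72 m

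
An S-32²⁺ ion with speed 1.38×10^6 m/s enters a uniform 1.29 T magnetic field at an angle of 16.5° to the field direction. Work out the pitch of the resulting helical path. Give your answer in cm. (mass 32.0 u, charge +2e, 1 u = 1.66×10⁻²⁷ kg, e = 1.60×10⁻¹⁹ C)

The velocity component along B is v∥ = v cos16.5° = 1.32×10^6 m/s.
The cyclotron period T = 2πm/(qB) = 8.09×10^-7 s is set by m, q, B alone.
Pitch = v∥·T = (1.32×10^6)(8.09×10^-7) = 1.07 m.

pitch ≈ 107 cm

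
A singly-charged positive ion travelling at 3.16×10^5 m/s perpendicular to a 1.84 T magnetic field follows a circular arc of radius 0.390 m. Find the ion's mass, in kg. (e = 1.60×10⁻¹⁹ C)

qvB = mv²/r ⇒ m = qBr/v.
m = (1×1.60×10^-19)(1.84)(0.390) / (3.16×10^5) = 3.63×10^-25 kg.

m ≈ 3.63×10^-25 kg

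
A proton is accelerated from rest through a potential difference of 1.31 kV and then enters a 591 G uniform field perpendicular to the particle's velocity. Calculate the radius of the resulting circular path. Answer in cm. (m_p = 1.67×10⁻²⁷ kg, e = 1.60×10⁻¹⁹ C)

The kinetic energy gained is K = qV = (1×1.60×10^-19)(1310) = 2.10×10^-16 J.
v = √(2K/m) = 5.01×10^5 m/s.
r = mv/(qB) = (1.67×10^-27)(5.01×10^5) / [(1×1.60×10^-19)(0.0591)] = 0.0885 m.

r ≈ 8.85 cm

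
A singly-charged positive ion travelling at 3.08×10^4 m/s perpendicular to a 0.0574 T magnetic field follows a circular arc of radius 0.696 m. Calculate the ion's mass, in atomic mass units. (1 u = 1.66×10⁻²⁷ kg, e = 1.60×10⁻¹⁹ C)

qvB = mv²/r ⇒ m = qBr/v.
m = (1×1.60×10^-19)(0.0574)(0.696) / (3.08×10^4) = 2.08×10^-25 kg = 125 u.

m ≈ 125 u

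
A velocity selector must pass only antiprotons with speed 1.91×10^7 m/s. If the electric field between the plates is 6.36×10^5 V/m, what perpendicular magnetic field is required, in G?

B ≈ 333 G

qE = qvB ⇒ B = E/v = (6.36×10^5) / (1.91×10^7) = 0.0333 T.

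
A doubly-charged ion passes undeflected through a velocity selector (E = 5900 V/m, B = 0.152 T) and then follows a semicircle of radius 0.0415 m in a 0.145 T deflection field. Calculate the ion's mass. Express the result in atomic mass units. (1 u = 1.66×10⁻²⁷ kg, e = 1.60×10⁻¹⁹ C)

v = E/B₁ = 3.88×10^4 m/s.
From r = mv/(qB₂), m = qB₂r/v = (2×1.60×10^-19)(0.145)(0.0415) / (3.88×10^4) = 4.96×10^-26 kg.
In atomic mass units: m = 4.96×10^-26 / 1.66×10^-27 = 29.9 u.

m ≈ 29.9 u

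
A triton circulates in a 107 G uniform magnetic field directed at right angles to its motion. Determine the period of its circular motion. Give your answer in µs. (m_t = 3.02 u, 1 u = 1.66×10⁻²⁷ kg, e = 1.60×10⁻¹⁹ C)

T ≈ 18.4 µs

The cyclotron period is independent of speed: T = 2πm/(qB).
T = 2π(5.01×10^-27) / [(1×1.60×10^-19)(0.0107)] = 1.84×10^-5 s.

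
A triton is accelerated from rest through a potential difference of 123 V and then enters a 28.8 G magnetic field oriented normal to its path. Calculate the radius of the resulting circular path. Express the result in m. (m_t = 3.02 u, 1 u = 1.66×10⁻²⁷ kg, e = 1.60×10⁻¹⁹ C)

r ≈ 0.964 m

The kinetic energy gained is K = qV = (1×1.60×10^-19)(123) = 1.97×10^-17 J.
v = √(2K/m) = 8.86×10^4 m/s.
r = mv/(qB) = (5.01×10^-27)(8.86×10^4) / [(1×1.60×10^-19)(2.88×10^-3)] = 0.964 m.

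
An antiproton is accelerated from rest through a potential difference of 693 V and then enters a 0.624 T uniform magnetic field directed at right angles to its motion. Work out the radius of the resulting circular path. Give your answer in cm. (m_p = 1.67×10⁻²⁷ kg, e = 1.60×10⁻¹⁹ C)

r ≈ 0.610 cm

The kinetic energy gained is K = qV = (1×1.60×10^-19)(693) = 1.11×10^-16 J.
v = √(2K/m) = 3.64×10^5 m/s.
r = mv/(qB) = (1.67×10^-27)(3.64×10^5) / [(1×1.60×10^-19)(0.624)] = 6.10×10^-3 m.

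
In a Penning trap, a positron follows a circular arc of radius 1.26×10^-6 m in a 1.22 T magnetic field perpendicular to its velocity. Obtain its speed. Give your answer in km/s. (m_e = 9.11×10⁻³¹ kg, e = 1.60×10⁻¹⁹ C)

v ≈ 270 km/s

From qvB = mv²/r, v = qBr/m.
v = (1×1.60×10^-19)(1.22)(1.26×10^-6) / (9.11×10^-31) = 2.70×10^5 m/s.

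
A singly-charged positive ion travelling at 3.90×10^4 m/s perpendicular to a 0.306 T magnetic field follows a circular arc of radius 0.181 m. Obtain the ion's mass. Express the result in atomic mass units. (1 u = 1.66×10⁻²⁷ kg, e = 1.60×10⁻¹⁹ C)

m ≈ 137 u

qvB = mv²/r ⇒ m = qBr/v.
m = (1×1.60×10^-19)(0.306)(0.181) / (3.90×10^4) = 2.27×10^-25 kg = 137 u.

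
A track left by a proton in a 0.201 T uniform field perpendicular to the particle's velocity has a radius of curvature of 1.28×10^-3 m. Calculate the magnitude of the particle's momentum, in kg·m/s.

p ≈ 4.12×10^-23 kg·m/s

Since qvB = mv²/r, the momentum p = mv = qBr.
p = (1×1.60×10^-19)(0.201)(1.28×10^-3) = 4.12×10^-23 kg·m/s.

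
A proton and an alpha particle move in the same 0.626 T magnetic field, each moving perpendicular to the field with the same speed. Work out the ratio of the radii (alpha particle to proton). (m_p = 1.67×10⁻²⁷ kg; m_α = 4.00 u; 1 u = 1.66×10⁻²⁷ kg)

ratio ≈ 1.99

r = mv/(qB) ⇒ at equal v, r ∝ m/q.
r_{alpha particle}/r_{proton} = 1.99.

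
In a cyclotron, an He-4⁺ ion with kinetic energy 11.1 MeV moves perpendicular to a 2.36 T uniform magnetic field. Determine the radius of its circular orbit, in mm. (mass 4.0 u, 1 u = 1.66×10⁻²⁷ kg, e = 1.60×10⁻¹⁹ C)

r ≈ 407 mm

Convert the energy: K = 11.1 MeV = 1.78×10^-12 J.
v = √(2K/m) = √(2·1.78×10^-12/6.64×10^-27) = 2.31×10^7 m/s.
r = mv/(qB) = (6.64×10^-27)(2.31×10^7) / [(1×1.60×10^-19)(2.36)] = 0.407 m.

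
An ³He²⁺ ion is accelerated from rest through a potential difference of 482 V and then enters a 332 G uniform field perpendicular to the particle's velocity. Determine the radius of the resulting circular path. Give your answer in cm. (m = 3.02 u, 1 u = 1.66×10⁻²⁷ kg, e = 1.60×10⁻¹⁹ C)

The kinetic energy gained is K = qV = (2×1.60×10^-19)(482) = 1.54×10^-16 J.
v = √(2K/m) = 2.48×10^5 m/s.
r = mv/(qB) = (5.01×10^-27)(2.48×10^5) / [(2×1.60×10^-19)(0.0332)] = 0.117 m.

r ≈ 11.7 cm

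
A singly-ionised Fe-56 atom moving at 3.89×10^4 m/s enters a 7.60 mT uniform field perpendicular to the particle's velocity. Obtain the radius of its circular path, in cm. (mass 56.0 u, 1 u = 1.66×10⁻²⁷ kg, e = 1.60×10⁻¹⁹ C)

r ≈ 297 cm

The magnetic force provides the centripetal force: qvB = mv²/r, so r = mv/(qB).
r = (9.30×10^-26 kg)(3.89×10^4 m/s) / [(1×1.60×10^-19 C)(7.60×10^-3 T)] = 2.97 m.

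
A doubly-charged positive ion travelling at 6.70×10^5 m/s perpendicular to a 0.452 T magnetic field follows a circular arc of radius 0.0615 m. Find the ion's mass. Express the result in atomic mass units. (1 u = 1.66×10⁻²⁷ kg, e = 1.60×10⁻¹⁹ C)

qvB = mv²/r ⇒ m = qBr/v.
m = (2×1.60×10^-19)(0.452)(0.0615) / (6.70×10^5) = 1.33×10^-26 kg = 8.00 u.

m ≈ 8.00 u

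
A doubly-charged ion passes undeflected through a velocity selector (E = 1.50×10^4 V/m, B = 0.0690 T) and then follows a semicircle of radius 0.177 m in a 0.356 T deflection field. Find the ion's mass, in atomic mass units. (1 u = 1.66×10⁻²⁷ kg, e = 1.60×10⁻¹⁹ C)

v = E/B₁ = 2.17×10^5 m/s.
From r = mv/(qB₂), m = qB₂r/v = (2×1.60×10^-19)(0.356)(0.177) / (2.17×10^5) = 9.28×10^-26 kg.
In atomic mass units: m = 9.28×10^-26 / 1.66×10^-27 = 55.9 u.

m ≈ 55.9 u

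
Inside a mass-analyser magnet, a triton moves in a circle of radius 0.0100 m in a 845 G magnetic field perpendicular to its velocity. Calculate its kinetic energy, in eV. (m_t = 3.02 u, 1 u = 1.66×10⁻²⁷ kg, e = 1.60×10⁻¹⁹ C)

v = qBr/m = (1×1.60×10^-19)(0.0845)(0.0100) / (5.01×10^-27) = 2.70×10^4 m/s.
K = ½mv² = 0.5·(5.01×10^-27)·(2.70×10^4)² = 1.82×10^-18 J = 11.4 eV.

K ≈ 11.4 eV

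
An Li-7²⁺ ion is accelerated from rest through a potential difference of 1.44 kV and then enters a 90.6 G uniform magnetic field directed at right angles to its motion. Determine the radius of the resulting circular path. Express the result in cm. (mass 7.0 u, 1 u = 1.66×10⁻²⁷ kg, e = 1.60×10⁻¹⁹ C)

The kinetic energy gained is K = qV = (2×1.60×10^-19)(1440) = 4.61×10^-16 J.
v = √(2K/m) = 2.82×10^5 m/s.
r = mv/(qB) = (1.16×10^-26)(2.82×10^5) / [(2×1.60×10^-19)(9.06×10^-3)] = 1.13 m.

r ≈ 113 cm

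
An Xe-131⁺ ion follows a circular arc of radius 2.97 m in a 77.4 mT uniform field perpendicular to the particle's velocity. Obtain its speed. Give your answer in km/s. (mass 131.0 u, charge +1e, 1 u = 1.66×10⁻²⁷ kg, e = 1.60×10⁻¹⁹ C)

v ≈ 169 km/s

From qvB = mv²/r, v = qBr/m.
v = (1×1.60×10^-19)(0.0774)(2.97) / (2.17×10^-25) = 1.69×10^5 m/s.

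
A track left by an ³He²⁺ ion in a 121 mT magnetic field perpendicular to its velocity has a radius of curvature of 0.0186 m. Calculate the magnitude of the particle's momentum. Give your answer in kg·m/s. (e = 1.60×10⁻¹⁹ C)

Since qvB = mv²/r, the momentum p = mv = qBr.
p = (2×1.60×10^-19)(0.121)(0.0186) = 7.20×10^-22 kg·m/s.

p ≈ 7.20×10^-22 kg·m/s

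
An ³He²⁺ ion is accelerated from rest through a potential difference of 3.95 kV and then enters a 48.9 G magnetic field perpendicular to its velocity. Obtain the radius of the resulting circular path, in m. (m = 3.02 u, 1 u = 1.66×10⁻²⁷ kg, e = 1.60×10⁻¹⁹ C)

The kinetic energy gained is K = qV = (2×1.60×10^-19)(3950) = 1.26×10^-15 J.
v = √(2K/m) = 7.10×10^5 m/s.
r = mv/(qB) = (5.01×10^-27)(7.10×10^5) / [(2×1.60×10^-19)(4.89×10^-3)] = 2.28 m.

r ≈ 2.28 m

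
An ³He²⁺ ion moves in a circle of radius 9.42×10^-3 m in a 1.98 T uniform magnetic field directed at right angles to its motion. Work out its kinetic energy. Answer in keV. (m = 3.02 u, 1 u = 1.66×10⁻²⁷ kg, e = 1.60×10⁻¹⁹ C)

v = qBr/m = (2×1.60×10^-19)(1.98)(9.42×10^-3) / (5.01×10^-27) = 1.19×10^6 m/s.
K = ½mv² = 0.5·(5.01×10^-27)·(1.19×10^6)² = 3.55×10^-15 J = 22.2 keV.

K ≈ 22.2 keV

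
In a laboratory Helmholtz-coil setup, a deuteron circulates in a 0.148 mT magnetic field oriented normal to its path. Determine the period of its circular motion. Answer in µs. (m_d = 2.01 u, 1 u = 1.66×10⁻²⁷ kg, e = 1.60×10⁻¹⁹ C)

The cyclotron period is independent of speed: T = 2πm/(qB).
T = 2π(3.34×10^-27) / [(1×1.60×10^-19)(1.48×10^-4)] = 8.85×10^-4 s.

T ≈ 885 µs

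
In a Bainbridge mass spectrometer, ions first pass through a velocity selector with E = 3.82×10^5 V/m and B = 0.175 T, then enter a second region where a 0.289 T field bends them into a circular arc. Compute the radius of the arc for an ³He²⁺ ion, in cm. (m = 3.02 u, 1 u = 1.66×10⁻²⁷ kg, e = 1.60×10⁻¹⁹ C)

The selector passes v = E/B = 3.82×10^5/0.175 = 2.18×10^6 m/s.
In the deflection region, r = mv/(qB₂) = (5.01×10^-27)(2.18×10^6) / [(2×1.60×10^-19)(0.289)] = 0.118 m.

r ≈ 11.8 cm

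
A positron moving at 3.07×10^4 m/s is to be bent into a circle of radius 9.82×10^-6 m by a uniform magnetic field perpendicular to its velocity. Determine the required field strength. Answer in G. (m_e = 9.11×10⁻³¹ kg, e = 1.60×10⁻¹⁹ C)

B ≈ 178 G

qvB = mv²/r gives B = mv/(qr).
B = (9.11×10^-31)(3.07×10^4) / [(1×1.60×10^-19)(9.82×10^-6)] = 0.0178 T.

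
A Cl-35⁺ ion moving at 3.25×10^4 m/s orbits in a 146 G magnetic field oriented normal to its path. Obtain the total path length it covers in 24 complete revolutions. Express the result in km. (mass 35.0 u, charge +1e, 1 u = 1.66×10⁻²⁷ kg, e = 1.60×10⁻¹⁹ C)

r = mv/(qB) = 0.808 m, so one revolution covers 2πr = 5.08 m.
In 24 revolutions: L = 24·2πr = 122 m.

L ≈ 0.122 km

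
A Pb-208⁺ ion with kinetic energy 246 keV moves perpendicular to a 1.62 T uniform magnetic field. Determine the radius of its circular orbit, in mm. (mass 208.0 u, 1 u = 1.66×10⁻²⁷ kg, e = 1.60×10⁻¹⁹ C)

Convert the energy: K = 246 keV = 3.94×10^-14 J.
v = √(2K/m) = √(2·3.94×10^-14/3.45×10^-25) = 4.77×10^5 m/s.
r = mv/(qB) = (3.45×10^-25)(4.77×10^5) / [(1×1.60×10^-19)(1.62)] = 0.636 m.

r ≈ 636 mm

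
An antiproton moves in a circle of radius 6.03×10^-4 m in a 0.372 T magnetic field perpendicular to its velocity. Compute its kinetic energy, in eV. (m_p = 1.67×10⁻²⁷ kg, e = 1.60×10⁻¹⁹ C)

v = qBr/m = (1×1.60×10^-19)(0.372)(6.03×10^-4) / (1.67×10^-27) = 2.15×10^4 m/s.
K = ½mv² = 0.5·(1.67×10^-27)·(2.15×10^4)² = 3.86×10^-19 J = 2.41 eV.

K ≈ 2.41 eV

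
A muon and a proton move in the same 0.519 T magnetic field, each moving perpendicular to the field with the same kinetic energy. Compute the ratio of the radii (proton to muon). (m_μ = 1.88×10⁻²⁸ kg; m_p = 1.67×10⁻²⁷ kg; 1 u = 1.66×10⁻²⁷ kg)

r = √(2mK)/(qB) ⇒ at equal K, r ∝ √m/q.
r_{proton}/r_{muon} = 2.98.

ratio ≈ 2.98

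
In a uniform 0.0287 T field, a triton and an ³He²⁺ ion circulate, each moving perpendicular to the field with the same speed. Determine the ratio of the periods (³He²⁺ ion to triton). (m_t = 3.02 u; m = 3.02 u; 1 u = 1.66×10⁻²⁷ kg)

ratio ≈ 0.500

T = 2πm/(qB) is independent of speed, so T₂/T₁ = (m₂/q₂)/(m₁/q₁).
T_{³He²⁺ ion}/T_{triton} = (5.01×10^-27/2e) / (5.01×10^-27/1e) = 0.500.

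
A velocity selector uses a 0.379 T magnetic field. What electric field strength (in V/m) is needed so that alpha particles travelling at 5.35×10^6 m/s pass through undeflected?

E ≈ 2.03×10^6 V/m

qE = qvB ⇒ E = vB = (5.35×10^6)(0.379) = 2.03×10^6 V/m.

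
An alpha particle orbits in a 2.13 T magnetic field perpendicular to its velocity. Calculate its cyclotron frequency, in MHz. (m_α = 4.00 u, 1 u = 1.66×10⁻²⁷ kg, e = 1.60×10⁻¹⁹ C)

f ≈ 16.3 MHz

f = qB/(2πm) = (2×1.60×10^-19)(2.13) / [2π(6.64×10^-27)] = 1.63×10^7 Hz.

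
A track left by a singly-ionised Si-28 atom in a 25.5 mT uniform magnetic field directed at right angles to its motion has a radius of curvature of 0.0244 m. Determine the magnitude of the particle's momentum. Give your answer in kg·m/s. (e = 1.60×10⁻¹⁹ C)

Since qvB = mv²/r, the momentum p = mv = qBr.
p = (1×1.60×10^-19)(0.0255)(0.0244) = 9.96×10^-23 kg·m/s.

p ≈ 9.96×10^-23 kg·m/s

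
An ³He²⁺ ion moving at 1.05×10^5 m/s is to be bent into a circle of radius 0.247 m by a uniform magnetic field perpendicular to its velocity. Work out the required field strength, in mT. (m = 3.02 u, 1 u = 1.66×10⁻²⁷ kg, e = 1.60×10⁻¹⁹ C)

qvB = mv²/r gives B = mv/(qr).
B = (5.01×10^-27)(1.05×10^5) / [(2×1.60×10^-19)(0.247)] = 6.66×10^-3 T.

B ≈ 6.66 mT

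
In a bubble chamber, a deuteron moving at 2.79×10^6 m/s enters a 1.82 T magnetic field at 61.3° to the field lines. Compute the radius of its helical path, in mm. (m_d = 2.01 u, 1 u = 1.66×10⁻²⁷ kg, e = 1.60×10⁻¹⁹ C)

Only the perpendicular component v⊥ = v sin61.3° = 2.45×10^6 m/s is bent by the field.
r = m v⊥ /(qB) = (3.34×10^-27)(2.45×10^6) / [(1×1.60×10^-19)(1.82)] = 0.0280 m.

r ≈ 28.0 mm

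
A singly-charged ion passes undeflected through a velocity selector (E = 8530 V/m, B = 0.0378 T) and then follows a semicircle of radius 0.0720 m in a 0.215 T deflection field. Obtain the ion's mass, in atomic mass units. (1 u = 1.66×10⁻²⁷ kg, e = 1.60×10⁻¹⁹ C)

v = E/B₁ = 2.26×10^5 m/s.
From r = mv/(qB₂), m = qB₂r/v = (1×1.60×10^-19)(0.215)(0.0720) / (2.26×10^5) = 1.10×10^-26 kg.
In atomic mass units: m = 1.10×10^-26 / 1.66×10^-27 = 6.61 u.

m ≈ 6.61 u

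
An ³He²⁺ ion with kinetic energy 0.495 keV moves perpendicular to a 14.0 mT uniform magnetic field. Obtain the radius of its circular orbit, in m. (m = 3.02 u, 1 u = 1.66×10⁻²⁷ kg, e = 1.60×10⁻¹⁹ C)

r ≈ 0.199 m

Convert the energy: K = 0.495 keV = 7.92×10^-17 J.
v = √(2K/m) = √(2·7.92×10^-17/5.01×10^-27) = 1.78×10^5 m/s.
r = mv/(qB) = (5.01×10^-27)(1.78×10^5) / [(2×1.60×10^-19)(0.0140)] = 0.199 m.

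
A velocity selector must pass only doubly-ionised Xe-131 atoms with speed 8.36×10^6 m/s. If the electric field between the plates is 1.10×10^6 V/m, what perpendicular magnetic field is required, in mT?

B ≈ 132 mT

qE = qvB ⇒ B = E/v = (1.10×10^6) / (8.36×10^6) = 0.132 T.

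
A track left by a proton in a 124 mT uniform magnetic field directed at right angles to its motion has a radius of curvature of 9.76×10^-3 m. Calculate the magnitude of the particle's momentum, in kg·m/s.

p ≈ 1.94×10^-22 kg·m/s

Since qvB = mv²/r, the momentum p = mv = qBr.
p = (1×1.60×10^-19)(0.124)(9.76×10^-3) = 1.94×10^-22 kg·m/s.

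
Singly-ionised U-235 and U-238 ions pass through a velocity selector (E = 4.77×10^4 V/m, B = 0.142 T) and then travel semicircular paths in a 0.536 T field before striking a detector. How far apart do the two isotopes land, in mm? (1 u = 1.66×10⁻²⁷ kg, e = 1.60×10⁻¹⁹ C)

Both emerge at v = E/B₁ = 3.36×10^5 m/s.
r = mv/(qB₂), so r₁ = 1.5280 m and r₂ = 1.5475 m, giving Δr = 0.0195 m.
After a semicircle each ion lands a diameter 2r from the entry slit, so the separation is 2Δr = 0.0390 m.

Δd ≈ 39.0 mm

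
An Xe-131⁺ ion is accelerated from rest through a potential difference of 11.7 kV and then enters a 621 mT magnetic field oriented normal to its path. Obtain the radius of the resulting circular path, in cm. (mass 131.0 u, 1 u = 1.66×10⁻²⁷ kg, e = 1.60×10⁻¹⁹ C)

The kinetic energy gained is K = qV = (1×1.60×10^-19)(1.17×10^4) = 1.87×10^-15 J.
v = √(2K/m) = 1.31×10^5 m/s.
r = mv/(qB) = (2.17×10^-25)(1.31×10^5) / [(1×1.60×10^-19)(0.621)] = 0.287 m.

r ≈ 28.7 cm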